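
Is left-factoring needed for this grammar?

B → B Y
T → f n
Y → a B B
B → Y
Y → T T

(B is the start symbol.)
Left-factoring is needed when two productions for the same non-terminal
share a common prefix on the right-hand side.

Productions for B:
  B → B Y
  B → Y
Productions for Y:
  Y → a B B
  Y → T T

No common prefixes found.

Answer: No, left-factoring is not needed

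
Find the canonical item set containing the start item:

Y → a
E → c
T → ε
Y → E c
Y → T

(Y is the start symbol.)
{ [E → . c], [T → .], [Y → . E c], [Y → . T], [Y → . a], [Y' → . Y] }

First, augment the grammar with Y' → Y
I₀ = CLOSURE({ [Y' → . Y] }):
  [Y' → . Y] has the dot before Y: add [Y → . a], [Y → . E c], [Y → . T]
  [Y → . E c] has the dot before E: add [E → . c]
  [Y → . T] has the dot before T: add [T → .]
No further items can be added.

I₀ = { [E → . c], [T → .], [Y → . E c], [Y → . T], [Y → . a], [Y' → . Y] }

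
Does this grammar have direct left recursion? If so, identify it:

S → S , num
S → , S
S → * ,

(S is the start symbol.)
Yes, S is left-recursive

S → S , num: LEFT RECURSIVE (starts with S)
S → , S: starts with ','
S → * ,: starts with '*'

The grammar has direct left recursion on: S.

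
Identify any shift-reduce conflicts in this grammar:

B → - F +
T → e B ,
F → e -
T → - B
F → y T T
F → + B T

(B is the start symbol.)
Augment with B' → B and build the canonical LR(0) collection (I0 = CLOSURE({[B' → . B]}), then GOTO on every symbol after a dot until no new states appear). It has 18 states:
  I0: { [B → . - F +], [B' → . B] }  — shift
  I1: { [B → - . F +], [F → . + B T], [F → . e -], [F → . y T T] }  — shift
  I2: { [B' → B .] }  — accept
  I3: { [B → . - F +], [F → + . B T] }  — shift
  I4: { [B → - F . +] }  — shift
  I5: { [F → e . -] }  — shift
  I6: { [F → y . T T], [T → . - B], [T → . e B ,] }  — shift
  I7: { [B → . - F +], [T → - . B] }  — shift
  I8: { [F → y T . T], [T → . - B], [T → . e B ,] }  — shift
  I9: { [B → . - F +], [T → e . B ,] }  — shift
  I10: { [T → e B . ,] }  — shift
  I11: { [T → e B , .] }  — reduce
  I12: { [F → y T T .] }  — reduce
  I13: { [T → - B .] }  — reduce
  I14: { [F → e - .] }  — reduce
  I15: { [B → - F + .] }  — reduce
  I16: { [F → + B . T], [T → . - B], [T → . e B ,] }  — shift
  I17: { [F → + B T .] }  — reduce

No state contains both a complete item and a shift item.

Answer: No shift-reduce conflicts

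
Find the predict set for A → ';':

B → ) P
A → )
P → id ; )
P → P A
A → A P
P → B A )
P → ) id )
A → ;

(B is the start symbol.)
{ ';' }

PREDICT(A → ';') = (FIRST(RHS) \ {ε}) ∪ (FOLLOW(A) if ε ∈ FIRST(RHS), i.e. RHS ⇒* ε)
FIRST(';') = { ';' }
ε ∉ FIRST(';'), so FOLLOW(A) is not added.
PREDICT(A → ';') = { ';' }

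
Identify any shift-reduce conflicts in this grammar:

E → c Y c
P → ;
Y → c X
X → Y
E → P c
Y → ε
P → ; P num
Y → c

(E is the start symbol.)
Yes — I1: [P → ; .] vs [P → . ;]; I4: [Y → .] vs [Y → . c]; I6: [Y → .] vs [Y → . c]

A shift-reduce conflict occurs when an LR(0) state has both:
  - a complete (reduce) item [A → α .] (dot at the end), and
  - a shift item [B → β . c γ] (dot before a terminal).

Augment with E' → E and build the canonical LR(0) collection (I0 = CLOSURE({[E' → . E]}), then GOTO on every symbol after a dot until no new states appear). It has 13 states:
  I0: { [E → . P c], [E → . c Y c], [E' → . E], [P → . ; P num], [P → . ;] }  — shift
  I1: { [P → . ; P num], [P → . ;], [P → ; . P num], [P → ; .] }  — shift, reduce
  I2: { [E' → E .] }  — accept
  I3: { [E → P . c] }  — shift
  I4: { [E → c . Y c], [Y → . c X], [Y → . c], [Y → .] }  — shift, reduce
  I5: { [E → c Y . c] }  — shift
  I6: { [X → . Y], [Y → . c X], [Y → . c], [Y → .], [Y → c . X], [Y → c .] }  — shift, 2 reduces
  I7: { [Y → c X .] }  — reduce
  I8: { [X → Y .] }  — reduce
  I9: { [E → c Y c .] }  — reduce
  I10: { [E → P c .] }  — reduce
  I11: { [P → ; P . num] }  — shift
  I12: { [P → ; P num .] }  — reduce

I1 contains reduce item [P → ; .] and shift items [P → . ;], [P → . ; P num] — shift-reduce conflict.
I4 contains reduce item [Y → .] and shift items [Y → . c], [Y → . c X] — shift-reduce conflict.
I6 contains reduce items [Y → .], [Y → c .] and shift items [Y → . c], [Y → . c X] — shift-reduce conflict.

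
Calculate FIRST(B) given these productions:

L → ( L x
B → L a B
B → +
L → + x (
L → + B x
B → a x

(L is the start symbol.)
To compute FIRST(B), examine every production with B on the left-hand side, reading each right-hand side left to right until a non-nullable symbol is reached.

FIRST sets of the other non-terminals involved (by the same procedure, iterated to a fixed point):
  FIRST(L) = { '(', '+' }

From B → L a B:
  - L is a non-terminal: add FIRST(L) \ {ε} = { '(', '+' }
    L is not nullable, so stop
From B → +:
  - '+' is a terminal: add '+' and stop
From B → a x:
  - a is a terminal: add 'a' and stop

Collecting: FIRST(B) = { '(', '+', 'a' }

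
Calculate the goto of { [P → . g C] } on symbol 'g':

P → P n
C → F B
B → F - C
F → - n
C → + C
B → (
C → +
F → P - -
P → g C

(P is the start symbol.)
GOTO(I, 'g') = CLOSURE({ [A → αX.β] : [A → α.Xβ] ∈ I, X = 'g' })

Items with dot before 'g', with the dot advanced:
  [P → . g C] → [P → g . C]
Closure of the advanced items:
  [P → g . C] has the dot before C: add [C → . F B], [C → . + C], [C → . +]
  [C → . F B] has the dot before F: add [F → . - n], [F → . P - -]
  [F → . P - -] has the dot before P: add [P → . P n], [P → . g C]

GOTO = { [C → . + C], [C → . +], [C → . F B], [F → . - n], [F → . P - -], [P → . P n], [P → . g C], [P → g . C] }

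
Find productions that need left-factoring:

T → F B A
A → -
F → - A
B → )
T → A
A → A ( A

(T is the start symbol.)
No, left-factoring is not needed

Left-factoring is needed when two productions for the same non-terminal
share a common prefix on the right-hand side.

Productions for T:
  T → F B A
  T → A
Productions for A:
  A → -
  A → A ( A

No common prefixes found.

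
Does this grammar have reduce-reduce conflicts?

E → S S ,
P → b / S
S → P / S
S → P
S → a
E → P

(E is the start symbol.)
A reduce-reduce conflict occurs when an LR(0) state has two complete items [A → α .] and [B → β .] — both call for a reduction, and with no lookahead the parser cannot choose between them.

Augment with E' → E and build the canonical LR(0) collection (I0 = CLOSURE({[E' → . E]}), then GOTO on every symbol after a dot until no new states appear). It has 13 states:
  I0: { [E → . P], [E → . S S ,], [E' → . E], [P → . b / S], [S → . P / S], [S → . P], [S → . a] }  — shift
  I1: { [E' → E .] }  — accept
  I2: { [E → P .], [S → P . / S], [S → P .] }  — shift, 2 reduces
  I3: { [E → S . S ,], [P → . b / S], [S → . P / S], [S → . P], [S → . a] }  — shift
  I4: { [S → a .] }  — reduce
  I5: { [P → b . / S] }  — shift
  I6: { [P → . b / S], [P → b / . S], [S → . P / S], [S → . P], [S → . a] }  — shift
  I7: { [S → P . / S], [S → P .] }  — shift, reduce
  I8: { [P → b / S .] }  — reduce
  I9: { [P → . b / S], [S → . P / S], [S → . P], [S → . a], [S → P / . S] }  — shift
  I10: { [S → P / S .] }  — reduce
  I11: { [E → S S . ,] }  — shift
  I12: { [E → S S , .] }  — reduce

I2 contains complete items [E → P .], [S → P .] — reduce-reduce conflict.

Answer: Yes — I2: [E → P .] vs [S → P .]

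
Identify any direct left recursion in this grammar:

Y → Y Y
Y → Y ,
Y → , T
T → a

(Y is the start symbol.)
Direct left recursion occurs when N → N α for some non-terminal N (the right-hand side begins with the left-hand side itself).

Y → Y Y: LEFT RECURSIVE (starts with Y)
Y → Y ,: LEFT RECURSIVE (starts with Y)
Y → , T: starts with ','
T → a: starts with a

The grammar has direct left recursion on: Y.

Answer: Yes, Y is left-recursive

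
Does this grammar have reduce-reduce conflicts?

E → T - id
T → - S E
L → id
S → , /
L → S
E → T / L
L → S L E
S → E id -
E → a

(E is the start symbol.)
No reduce-reduce conflicts

A reduce-reduce conflict occurs when an LR(0) state has two complete items [A → α .] and [B → β .] — both call for a reduction, and with no lookahead the parser cannot choose between them.

Augment with E' → E and build the canonical LR(0) collection (I0 = CLOSURE({[E' → . E]}), then GOTO on every symbol after a dot until no new states appear). It has 20 states:
  I0: { [E → . T - id], [E → . T / L], [E → . a], [E' → . E], [T → . - S E] }  — shift
  I1: { [E → . T - id], [E → . T / L], [E → . a], [S → . , /], [S → . E id -], [T → - . S E], [T → . - S E] }  — shift
  I2: { [E' → E .] }  — accept
  I3: { [E → T . - id], [E → T . / L] }  — shift
  I4: { [E → a .] }  — reduce
  I5: { [E → T - . id] }  — shift
  I6: { [E → . T - id], [E → . T / L], [E → . a], [E → T / . L], [L → . S L E], [L → . S], [L → . id], [S → . , /], [S → . E id -], [T → . - S E] }  — shift
  I7: { [S → , . /] }  — shift
  I8: { [S → E . id -] }  — shift
  I9: { [E → T / L .] }  — reduce
  I10: { [E → . T - id], [E → . T / L], [E → . a], [L → . S L E], [L → . S], [L → . id], [L → S . L E], [L → S .], [S → . , /], [S → . E id -], [T → . - S E] }  — shift, reduce
  I11: { [L → id .] }  — reduce
  I12: { [E → . T - id], [E → . T / L], [E → . a], [L → S L . E], [T → . - S E] }  — shift
  I13: { [L → S L E .] }  — reduce
  I14: { [S → E id . -] }  — shift
  I15: { [S → E id - .] }  — reduce
  I16: { [S → , / .] }  — reduce
  I17: { [E → T - id .] }  — reduce
  I18: { [E → . T - id], [E → . T / L], [E → . a], [T → - S . E], [T → . - S E] }  — shift
  I19: { [T → - S E .] }  — reduce

No state contains more than one complete item.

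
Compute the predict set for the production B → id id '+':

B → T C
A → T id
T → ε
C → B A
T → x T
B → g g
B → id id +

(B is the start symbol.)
PREDICT(B → id id '+') = (FIRST(RHS) \ {ε}) ∪ (FOLLOW(B) if ε ∈ FIRST(RHS), i.e. RHS ⇒* ε)
FIRST(id id '+') = { 'id' }
ε ∉ FIRST(id id '+'), so FOLLOW(B) is not added.
PREDICT(B → id id '+') = { 'id' }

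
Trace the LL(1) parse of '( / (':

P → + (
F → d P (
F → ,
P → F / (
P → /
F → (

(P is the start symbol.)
LL(1) parsing maintains a stack (initially the start symbol over $) and the input. At each step: if the stack top is a terminal, match it against the current input token; if it is a non-terminal N, replace it with the RHS of M[N, lookahead] (the unique production whose predict set contains the lookahead).

Stack is shown with the top on the left.

Stack    Input    Action
------------------------
P $      ( / ( $  output P → F / (
F / ( $  ( / ( $  output F → (
( / ( $  ( / ( $  match '('
/ ( $    / ( $    match '/'
( $      ( $      match '('
$        $        accept

The string is accepted.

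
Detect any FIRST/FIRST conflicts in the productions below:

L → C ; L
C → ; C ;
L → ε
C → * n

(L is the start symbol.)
No FIRST/FIRST conflicts.

FIRST sets of the non-terminals at (or reachable through a nullable prefix from) the front of some alternative:
  FIRST(C) = { '*', ';' }

Productions for L:
  L → C ; L: FIRST = { '*', ';' }
  L → ε: FIRST = { ε }
Productions for C:
  C → ; C ;: FIRST = { ';' }
  C → * n: FIRST = { '*' }

All alternatives of each non-terminal have pairwise disjoint FIRST sets.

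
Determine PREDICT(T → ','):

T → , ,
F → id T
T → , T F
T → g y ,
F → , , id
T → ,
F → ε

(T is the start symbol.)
PREDICT(T → ',') = (FIRST(RHS) \ {ε}) ∪ (FOLLOW(T) if ε ∈ FIRST(RHS), i.e. RHS ⇒* ε)
FIRST(',') = { ',' }
ε ∉ FIRST(','), so FOLLOW(T) is not added.
PREDICT(T → ',') = { ',' }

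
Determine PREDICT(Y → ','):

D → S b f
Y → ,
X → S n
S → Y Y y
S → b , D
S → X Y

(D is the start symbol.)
PREDICT(Y → ',') = (FIRST(RHS) \ {ε}) ∪ (FOLLOW(Y) if ε ∈ FIRST(RHS), i.e. RHS ⇒* ε)
FIRST(',') = { ',' }
ε ∉ FIRST(','), so FOLLOW(Y) is not added.
PREDICT(Y → ',') = { ',' }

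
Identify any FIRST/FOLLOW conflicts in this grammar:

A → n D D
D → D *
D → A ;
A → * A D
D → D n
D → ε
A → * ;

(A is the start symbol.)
Yes. D → D '*' with FOLLOW(D) on { '*', 'n' }; D → A ';' with FOLLOW(D) on { '*', 'n' }; D → D n with FOLLOW(D) on { '*', 'n' }

Nullable non-terminals: D.
FIRST sets used below: FIRST(D) = { '*', 'n', ε }, FIRST(A) = { '*', 'n' }

D: nullable alternative(s) D → ε; FOLLOW(D) = { $, '*', ';', 'n' }
  D → D *: FIRST \ {ε} = { '*', 'n' } — overlaps FOLLOW(D) on { '*', 'n' }: CONFLICT
  D → A ;: FIRST \ {ε} = { '*', 'n' } — overlaps FOLLOW(D) on { '*', 'n' }: CONFLICT
  D → D n: FIRST \ {ε} = { '*', 'n' } — overlaps FOLLOW(D) on { '*', 'n' }: CONFLICT
  D → ε: FIRST \ {ε} = { } — this is the only nullable alternative, skip

A has no nullable alternative, so no FIRST/FOLLOW check is needed there.

So the grammar has 3 FIRST/FOLLOW conflicts (marked CONFLICT above).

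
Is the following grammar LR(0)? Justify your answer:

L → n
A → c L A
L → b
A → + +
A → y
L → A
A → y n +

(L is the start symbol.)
No. Shift-reduce conflict between [A → y .] and [A → y . n +]

A grammar is LR(0) if no state in the canonical LR(0) collection has:
  - both a shift item (dot before a terminal) and a complete item (shift-reduce conflict), or
  - two or more complete items (reduce-reduce conflict; the accept item [L' → L .] counts as a complete item here).

Augment with L' → L and build the canonical LR(0) collection (I0 = CLOSURE({[L' → . L]}), then GOTO on every symbol after a dot until no new states appear). It has 13 states:
  I0: { [A → . + +], [A → . c L A], [A → . y n +], [A → . y], [L → . A], [L → . b], [L → . n], [L' → . L] }  — shift
  I1: { [A → + . +] }  — shift
  I2: { [L → A .] }  — reduce
  I3: { [L' → L .] }  — accept
  I4: { [L → b .] }  — reduce
  I5: { [A → . + +], [A → . c L A], [A → . y n +], [A → . y], [A → c . L A], [L → . A], [L → . b], [L → . n] }  — shift
  I6: { [L → n .] }  — reduce
  I7: { [A → y . n +], [A → y .] }  — shift, reduce
  I8: { [A → y n . +] }  — shift
  I9: { [A → y n + .] }  — reduce
  I10: { [A → . + +], [A → . c L A], [A → . y n +], [A → . y], [A → c L . A] }  — shift
  I11: { [A → c L A .] }  — reduce
  I12: { [A → + + .] }  — reduce

Conflict in state I7:
  Shift-reduce conflict between [A → y .] and [A → y . n +]
So the grammar is NOT LR(0).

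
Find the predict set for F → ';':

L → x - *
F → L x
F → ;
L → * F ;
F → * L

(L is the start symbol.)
{ ';' }

PREDICT(F → ';') = (FIRST(RHS) \ {ε}) ∪ (FOLLOW(F) if ε ∈ FIRST(RHS), i.e. RHS ⇒* ε)
FIRST(';') = { ';' }
ε ∉ FIRST(';'), so FOLLOW(F) is not added.
PREDICT(F → ';') = { ';' }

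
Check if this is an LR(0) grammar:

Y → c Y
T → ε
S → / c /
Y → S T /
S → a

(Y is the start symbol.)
A grammar is LR(0) if no state in the canonical LR(0) collection has:
  - both a shift item (dot before a terminal) and a complete item (shift-reduce conflict), or
  - two or more complete items (reduce-reduce conflict; the accept item [Y' → Y .] counts as a complete item here).

Augment with Y' → Y and build the canonical LR(0) collection (I0 = CLOSURE({[Y' → . Y]}), then GOTO on every symbol after a dot until no new states appear). It has 11 states:
  I0: { [S → . / c /], [S → . a], [Y → . S T /], [Y → . c Y], [Y' → . Y] }  — shift
  I1: { [S → / . c /] }  — shift
  I2: { [T → .], [Y → S . T /] }  — reduce
  I3: { [Y' → Y .] }  — accept
  I4: { [S → a .] }  — reduce
  I5: { [S → . / c /], [S → . a], [Y → . S T /], [Y → . c Y], [Y → c . Y] }  — shift
  I6: { [Y → c Y .] }  — reduce
  I7: { [Y → S T . /] }  — shift
  I8: { [Y → S T / .] }  — reduce
  I9: { [S → / c . /] }  — shift
  I10: { [S → / c / .] }  — reduce

Every state is either a pure shift/goto state or contains exactly one complete item and nothing to shift — no conflicts. The grammar is LR(0).

Answer: Yes, the grammar is LR(0)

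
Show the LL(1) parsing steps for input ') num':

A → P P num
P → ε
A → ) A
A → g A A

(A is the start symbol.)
LL(1) parsing maintains a stack (initially the start symbol over $) and the input. At each step: if the stack top is a terminal, match it against the current input token; if it is a non-terminal N, replace it with the RHS of M[N, lookahead] (the unique production whose predict set contains the lookahead).

Stack is shown with the top on the left.

Stack      Input    Action
--------------------------
A $        ) num $  output A → ) A
) A $      ) num $  match ')'
A $        num $    output A → P P num
P P num $  num $    output P → ε
P num $    num $    output P → ε
num $      num $    match 'num'
$          $        accept

The string is accepted.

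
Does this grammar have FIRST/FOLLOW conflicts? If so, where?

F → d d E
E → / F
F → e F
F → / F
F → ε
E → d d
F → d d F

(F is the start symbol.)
Nullable non-terminals: F.

F: nullable alternative(s) F → ε; FOLLOW(F) = { $ }
  F → d d E: FIRST \ {ε} = { 'd' } — disjoint from FOLLOW(F)
  F → e F: FIRST \ {ε} = { 'e' } — disjoint from FOLLOW(F)
  F → / F: FIRST \ {ε} = { '/' } — disjoint from FOLLOW(F)
  F → ε: FIRST \ {ε} = { } — this is the only nullable alternative, skip
  F → d d F: FIRST \ {ε} = { 'd' } — disjoint from FOLLOW(F)

E has no nullable alternative, so no FIRST/FOLLOW check is needed there.

No FIRST/FOLLOW conflicts found.

Answer: No FIRST/FOLLOW conflicts.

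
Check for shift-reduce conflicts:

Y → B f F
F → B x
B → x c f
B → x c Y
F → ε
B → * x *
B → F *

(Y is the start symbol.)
Yes — I0: [F → .] vs [B → . * x *]; I6: [F → .] vs [B → . * x *]; I10: [F → .] vs [B → . * x *]; I13: [Y → B f F .] vs [B → F . *]

A shift-reduce conflict occurs when an LR(0) state has both:
  - a complete (reduce) item [A → α .] (dot at the end), and
  - a shift item [B → β . c γ] (dot before a terminal).

Augment with Y' → Y and build the canonical LR(0) collection (I0 = CLOSURE({[Y' → . Y]}), then GOTO on every symbol after a dot until no new states appear). It has 16 states:
  I0: { [B → . * x *], [B → . F *], [B → . x c Y], [B → . x c f], [F → . B x], [F → .], [Y → . B f F], [Y' → . Y] }  — shift, reduce
  I1: { [B → * . x *] }  — shift
  I2: { [F → B . x], [Y → B . f F] }  — shift
  I3: { [B → F . *] }  — shift
  I4: { [Y' → Y .] }  — accept
  I5: { [B → x . c Y], [B → x . c f] }  — shift
  I6: { [B → . * x *], [B → . F *], [B → . x c Y], [B → . x c f], [B → x c . Y], [B → x c . f], [F → . B x], [F → .], [Y → . B f F] }  — shift, reduce
  I7: { [B → x c Y .] }  — reduce
  I8: { [B → x c f .] }  — reduce
  I9: { [B → F * .] }  — reduce
  I10: { [B → . * x *], [B → . F *], [B → . x c Y], [B → . x c f], [F → . B x], [F → .], [Y → B f . F] }  — shift, reduce
  I11: { [F → B x .] }  — reduce
  I12: { [F → B . x] }  — shift
  I13: { [B → F . *], [Y → B f F .] }  — shift, reduce
  I14: { [B → * x . *] }  — shift
  I15: { [B → * x * .] }  — reduce

I0 contains reduce item [F → .] and shift items [B → . * x *], [B → . x c Y], [B → . x c f] — shift-reduce conflict.
I6 contains reduce item [F → .] and shift items [B → . * x *], [B → . x c Y], [B → . x c f], [B → x c . f] — shift-reduce conflict.
I10 contains reduce item [F → .] and shift items [B → . * x *], [B → . x c Y], [B → . x c f] — shift-reduce conflict.
I13 contains reduce item [Y → B f F .] and shift item [B → F . *] — shift-reduce conflict.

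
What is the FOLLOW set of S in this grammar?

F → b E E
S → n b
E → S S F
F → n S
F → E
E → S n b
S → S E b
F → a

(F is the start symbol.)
{ $, 'a', 'b', 'n' }

To compute FOLLOW(S), find every occurrence of S on a right-hand side N → α S β: add FIRST(β) \ {ε}, and if β is empty or nullable also add FOLLOW(N). Iterate to a fixed point.

In E → S S F: S is followed by S F, add FIRST(S F) \ {ε} = { 'n' }
In E → S S F: S is followed by F, add FIRST(F) \ {ε} = { 'a', 'b', 'n' }
In F → n S: S is at the end, add FOLLOW(F)
In E → S n b: S is followed by n b, add FIRST(n b) \ {ε} = { 'n' }
In S → S E b: S is followed by E b, add FIRST(E b) \ {ε} = { 'n' }

The FOLLOW sets referred to above (computed the same way, to a fixed point):
  FOLLOW(F) = { $, 'b', 'n' }

Taking the union: FOLLOW(S) = { $, 'a', 'b', 'n' }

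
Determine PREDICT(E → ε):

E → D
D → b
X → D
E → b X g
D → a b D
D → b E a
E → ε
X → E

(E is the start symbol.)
{ $, 'a', 'g' }

PREDICT(E → ε) = (FIRST(RHS) \ {ε}) ∪ (FOLLOW(E) if ε ∈ FIRST(RHS), i.e. RHS ⇒* ε)
The right-hand side is ε (FIRST(ε) = { ε }), so the predict set is FOLLOW(E) = { $, 'a', 'g' }
PREDICT(E → ε) = { $, 'a', 'g' }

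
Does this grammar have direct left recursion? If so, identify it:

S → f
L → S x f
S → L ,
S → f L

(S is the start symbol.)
No direct left recursion

S → f: starts with f
L → S x f: starts with S
S → L ,: starts with L
S → f L: starts with f

No direct left recursion found.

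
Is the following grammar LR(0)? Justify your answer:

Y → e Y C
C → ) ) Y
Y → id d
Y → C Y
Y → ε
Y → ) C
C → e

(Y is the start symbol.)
Augment with Y' → Y and build the canonical LR(0) collection (I0 = CLOSURE({[Y' → . Y]}), then GOTO on every symbol after a dot until no new states appear). It has 18 states:
  I0: { [C → . ) ) Y], [C → . e], [Y → . ) C], [Y → . C Y], [Y → . e Y C], [Y → . id d], [Y → .], [Y' → . Y] }  — shift, reduce
  I1: { [C → ) . ) Y], [C → . ) ) Y], [C → . e], [Y → ) . C] }  — shift
  I2: { [C → . ) ) Y], [C → . e], [Y → . ) C], [Y → . C Y], [Y → . e Y C], [Y → . id d], [Y → .], [Y → C . Y] }  — shift, reduce
  I3: { [Y' → Y .] }  — accept
  I4: { [C → . ) ) Y], [C → . e], [C → e .], [Y → . ) C], [Y → . C Y], [Y → . e Y C], [Y → . id d], [Y → .], [Y → e . Y C] }  — shift, 2 reduces
  I5: { [Y → id . d] }  — shift
  I6: { [Y → id d .] }  — reduce
  I7: { [C → . ) ) Y], [C → . e], [Y → e Y . C] }  — shift
  I8: { [C → ) . ) Y] }  — shift
  I9: { [Y → e Y C .] }  — reduce
  I10: { [C → e .] }  — reduce
  I11: { [C → ) ) . Y], [C → . ) ) Y], [C → . e], [Y → . ) C], [Y → . C Y], [Y → . e Y C], [Y → . id d], [Y → .] }  — shift, reduce
  I12: { [C → ) ) Y .] }  — reduce
  I13: { [Y → C Y .] }  — reduce
  I14: { [C → ) ) . Y], [C → ) . ) Y], [C → . ) ) Y], [C → . e], [Y → . ) C], [Y → . C Y], [Y → . e Y C], [Y → . id d], [Y → .] }  — shift, reduce
  I15: { [Y → ) C .] }  — reduce
  I16: { [C → ) ) . Y], [C → ) . ) Y], [C → . ) ) Y], [C → . e], [Y → ) . C], [Y → . ) C], [Y → . C Y], [Y → . e Y C], [Y → . id d], [Y → .] }  — shift, reduce
  I17: { [C → . ) ) Y], [C → . e], [Y → ) C .], [Y → . ) C], [Y → . C Y], [Y → . e Y C], [Y → . id d], [Y → .], [Y → C . Y] }  — shift, 2 reduces

Conflict in state I0:
  Shift-reduce conflict between [Y → .] and [C → . ) ) Y]
So the grammar is NOT LR(0).

Answer: No. Shift-reduce conflict between [Y → .] and [C → . ) ) Y]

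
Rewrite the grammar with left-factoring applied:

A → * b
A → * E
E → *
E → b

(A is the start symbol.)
A → * A'
A' → b
A' → E
E → *
E → b

Left-factoring transforms A → αβ₁ | αβ₂ into A → αA' and A' → β₁ | β₂
(α is the longest common prefix among the alternatives). Repeat until
no nonterminal has two alternatives with a common prefix.

Round 1: A has alternatives sharing prefix '*'. Introduce A': A → * A'
  Add: A' → b
  Add: A' → E

No remaining common prefixes — done.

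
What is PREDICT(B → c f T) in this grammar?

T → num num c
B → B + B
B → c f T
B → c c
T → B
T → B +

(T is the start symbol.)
PREDICT(B → c f T) = (FIRST(RHS) \ {ε}) ∪ (FOLLOW(B) if ε ∈ FIRST(RHS), i.e. RHS ⇒* ε)
FIRST(c f T) = { 'c' }
ε ∉ FIRST(c f T), so FOLLOW(B) is not added.
PREDICT(B → c f T) = { 'c' }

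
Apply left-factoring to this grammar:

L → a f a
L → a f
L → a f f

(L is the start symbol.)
L → a f L'
L' → a
L' → ε
L' → f

Left-factoring transforms A → αβ₁ | αβ₂ into A → αA' and A' → β₁ | β₂
(α is the longest common prefix among the alternatives). Repeat until
no nonterminal has two alternatives with a common prefix.

Round 1: L has alternatives sharing prefix 'a f'. Introduce L': L → a f L'
  Add: L' → a
  Add: L' → ε
  Add: L' → f

No remaining common prefixes — done.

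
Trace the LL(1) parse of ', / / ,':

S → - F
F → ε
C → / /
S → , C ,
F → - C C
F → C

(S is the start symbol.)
Stack is shown with the top on the left.

Stack    Input      Action
--------------------------
S $      , / / , $  output S → , C ,
, C , $  , / / , $  match ','
C , $    / / , $    output C → / /
/ / , $  / / , $    match '/'
/ , $    / , $      match '/'
, $      , $        match ','
$        $          accept

The string is accepted.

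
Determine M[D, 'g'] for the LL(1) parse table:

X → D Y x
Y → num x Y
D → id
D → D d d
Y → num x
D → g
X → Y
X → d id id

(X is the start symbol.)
To find M[D, 'g'], we find productions for D where 'g' is in the predict set (PREDICT(N → α) = (FIRST(α) \ {ε}) ∪ (FOLLOW(N) if α ⇒* ε)).

Relevant sets:
  FIRST(D) = { 'g', 'id' }

D → id: PREDICT = { 'id' }
D → D d d: PREDICT = { 'g', 'id' }
  'g' is in predict set, so this production goes in M[D, 'g']
D → g: PREDICT = { 'g' }
  'g' is in predict set, so this production goes in M[D, 'g']

M[D, 'g'] = D → D d d, D → g  (a multiply-defined cell — the grammar is not LL(1))

Answer: D → D d d, D → g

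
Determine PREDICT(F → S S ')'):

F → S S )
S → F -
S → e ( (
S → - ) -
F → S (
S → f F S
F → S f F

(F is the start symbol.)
{ '-', 'e', 'f' }

PREDICT(F → S S ')') = (FIRST(RHS) \ {ε}) ∪ (FOLLOW(F) if ε ∈ FIRST(RHS), i.e. RHS ⇒* ε)
FIRST(S) = { '-', 'e', 'f' }
FIRST(S S ')') = { '-', 'e', 'f' }
ε ∉ FIRST(S S ')'), so FOLLOW(F) is not added.
PREDICT(F → S S ')') = { '-', 'e', 'f' }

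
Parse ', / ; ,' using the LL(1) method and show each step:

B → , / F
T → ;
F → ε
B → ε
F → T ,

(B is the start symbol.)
LL(1) parsing maintains a stack (initially the start symbol over $) and the input. At each step: if the stack top is a terminal, match it against the current input token; if it is a non-terminal N, replace it with the RHS of M[N, lookahead] (the unique production whose predict set contains the lookahead).

Stack is shown with the top on the left.

Stack    Input      Action
--------------------------
B $      , / ; , $  output B → , / F
, / F $  , / ; , $  match ','
/ F $    / ; , $    match '/'
F $      ; , $      output F → T ,
T , $    ; , $      output T → ;
; , $    ; , $      match ';'
, $      , $        match ','
$        $          accept

The string is accepted.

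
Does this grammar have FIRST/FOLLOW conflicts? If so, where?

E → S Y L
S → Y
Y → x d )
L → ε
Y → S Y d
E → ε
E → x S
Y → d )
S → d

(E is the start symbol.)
No FIRST/FOLLOW conflicts.

A FIRST/FOLLOW conflict occurs when a non-terminal N has a nullable alternative N → β (β ⇒* ε) and another alternative N → α with FIRST(α) ∩ FOLLOW(N) ≠ ∅: on such a lookahead the parser cannot decide between expanding α and letting N vanish via β.

Nullable non-terminals: E, L.
FIRST sets used below: FIRST(S) = { 'd', 'x' }

E: nullable alternative(s) E → ε; FOLLOW(E) = { $ }
  E → S Y L: FIRST \ {ε} = { 'd', 'x' } — disjoint from FOLLOW(E)
  E → ε: FIRST \ {ε} = { } — this is the only nullable alternative, skip
  E → x S: FIRST \ {ε} = { 'x' } — disjoint from FOLLOW(E)
L has a nullable alternative but only one production, so nothing to check.

S, Y have no nullable alternative, so no FIRST/FOLLOW check is needed there.

No FIRST/FOLLOW conflicts found.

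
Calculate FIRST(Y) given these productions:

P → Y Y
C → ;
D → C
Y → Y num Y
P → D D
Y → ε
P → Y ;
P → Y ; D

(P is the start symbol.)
{ 'num', ε }

To compute FIRST(Y), examine every production with Y on the left-hand side, reading each right-hand side left to right until a non-nullable symbol is reached.

From Y → Y num Y:
  - Y is the symbol being defined: contributes nothing new
    Y is nullable, so continue to the next symbol
  - num is a terminal: add 'num' and stop
From Y → ε:
  - ε-production, so ε ∈ FIRST(Y)

Collecting: FIRST(Y) = { 'num', ε }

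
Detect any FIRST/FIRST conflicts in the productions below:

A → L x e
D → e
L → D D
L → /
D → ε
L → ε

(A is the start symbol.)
A FIRST/FIRST conflict occurs when two productions N → α and N → β for the same non-terminal have FIRST(α) ∩ FIRST(β) ≠ ∅ (with ε ∈ FIRST of a nullable right-hand side, so two nullable alternatives also conflict).

FIRST sets of the non-terminals at (or reachable through a nullable prefix from) the front of some alternative:
  FIRST(D) = { 'e', ε }

Productions for D:
  D → e: FIRST = { 'e' }
  D → ε: FIRST = { ε }
Productions for L:
  L → D D: FIRST = { 'e', ε }
  L → /: FIRST = { '/' }
  L → ε: FIRST = { ε }
A has only one production, so no FIRST/FIRST conflict is possible there.

Conflict for L: L → D D and L → ε
  Overlap: { ε }

Answer: Yes. L → D D / L → ε on { ε }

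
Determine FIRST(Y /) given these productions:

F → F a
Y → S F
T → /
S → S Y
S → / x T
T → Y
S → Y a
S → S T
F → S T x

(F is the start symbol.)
FIRST sets of the non-terminals involved (from the grammar, by fixed-point iteration):
  FIRST(Y) = { '/' }

To compute FIRST(Y /), process the symbols left to right:
Symbol Y is a non-terminal. Add FIRST(Y) \ {ε} = { '/' }
Y is not nullable (ε ∉ FIRST(Y)), so stop here.
FIRST(Y /) = { '/' }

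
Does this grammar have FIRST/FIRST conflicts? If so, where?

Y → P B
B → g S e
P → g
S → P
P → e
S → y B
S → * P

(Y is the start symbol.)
No FIRST/FIRST conflicts.

A FIRST/FIRST conflict occurs when two productions N → α and N → β for the same non-terminal have FIRST(α) ∩ FIRST(β) ≠ ∅ (with ε ∈ FIRST of a nullable right-hand side, so two nullable alternatives also conflict).

FIRST sets of the non-terminals at (or reachable through a nullable prefix from) the front of some alternative:
  FIRST(P) = { 'e', 'g' }

Productions for P:
  P → g: FIRST = { 'g' }
  P → e: FIRST = { 'e' }
Productions for S:
  S → P: FIRST = { 'e', 'g' }
  S → y B: FIRST = { 'y' }
  S → * P: FIRST = { '*' }
Y, B have only one production, so no FIRST/FIRST conflict is possible there.

All alternatives of each non-terminal have pairwise disjoint FIRST sets.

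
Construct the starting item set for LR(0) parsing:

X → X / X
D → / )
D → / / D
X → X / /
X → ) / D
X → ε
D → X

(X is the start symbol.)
{ [X → . ) / D], [X → . X / /], [X → . X / X], [X → .], [X' → . X] }

First, augment the grammar with X' → X
I₀ = CLOSURE({ [X' → . X] }):
  [X' → . X] has the dot before X: add [X → . X / X], [X → . X / /], [X → . ) / D], [X → .]
No further items can be added.

I₀ = { [X → . ) / D], [X → . X / /], [X → . X / X], [X → .], [X' → . X] }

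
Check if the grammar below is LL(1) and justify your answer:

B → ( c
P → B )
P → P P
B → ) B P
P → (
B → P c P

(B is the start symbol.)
Relevant sets:
  FIRST(P) = { '(', ')' }
  FIRST(B) = { '(', ')' }

For B:
  PREDICT(B → '(' c) = { '(' }
  PREDICT(B → ')' B P) = { ')' }
  PREDICT(B → P c P) = { '(', ')' }
For P:
  PREDICT(P → B ')') = { '(', ')' }
  PREDICT(P → P P) = { '(', ')' }
  PREDICT(P → '(') = { '(' }

Conflict found: Predict set conflict for B: { '(' }
The grammar is NOT LL(1).

Answer: No. Predict set conflict for B: { '(' }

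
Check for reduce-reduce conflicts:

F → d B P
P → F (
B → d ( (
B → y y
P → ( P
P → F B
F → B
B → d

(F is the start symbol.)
No reduce-reduce conflicts

Augment with F' → F and build the canonical LR(0) collection (I0 = CLOSURE({[F' → . F]}), then GOTO on every symbol after a dot until no new states appear). It has 16 states:
  I0: { [B → . d ( (], [B → . d], [B → . y y], [F → . B], [F → . d B P], [F' → . F] }  — shift
  I1: { [F → B .] }  — reduce
  I2: { [F' → F .] }  — accept
  I3: { [B → . d ( (], [B → . d], [B → . y y], [B → d . ( (], [B → d .], [F → d . B P] }  — shift, reduce
  I4: { [B → y . y] }  — shift
  I5: { [B → y y .] }  — reduce
  I6: { [B → d ( . (] }  — shift
  I7: { [B → . d ( (], [B → . d], [B → . y y], [F → . B], [F → . d B P], [F → d B . P], [P → . ( P], [P → . F (], [P → . F B] }  — shift
  I8: { [B → d . ( (], [B → d .] }  — shift, reduce
  I9: { [B → . d ( (], [B → . d], [B → . y y], [F → . B], [F → . d B P], [P → ( . P], [P → . ( P], [P → . F (], [P → . F B] }  — shift
  I10: { [B → . d ( (], [B → . d], [B → . y y], [P → F . (], [P → F . B] }  — shift
  I11: { [F → d B P .] }  — reduce
  I12: { [P → F ( .] }  — reduce
  I13: { [P → F B .] }  — reduce
  I14: { [P → ( P .] }  — reduce
  I15: { [B → d ( ( .] }  — reduce

No state contains more than one complete item.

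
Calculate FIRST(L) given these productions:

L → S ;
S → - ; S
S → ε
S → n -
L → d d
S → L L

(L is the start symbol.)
{ '-', ';', 'd', 'n' }

To compute FIRST(L), examine every production with L on the left-hand side, reading each right-hand side left to right until a non-nullable symbol is reached.

FIRST sets of the other non-terminals involved (by the same procedure, iterated to a fixed point):
  FIRST(S) = { '-', ';', 'd', 'n', ε }

From L → S ;:
  - S is a non-terminal: add FIRST(S) \ {ε} = { '-', ';', 'd', 'n' }
    S is nullable, so continue to the next symbol
  - ';' is a terminal: add ';' and stop
From L → d d:
  - d is a terminal: add 'd' and stop

Collecting: FIRST(L) = { '-', ';', 'd', 'n' }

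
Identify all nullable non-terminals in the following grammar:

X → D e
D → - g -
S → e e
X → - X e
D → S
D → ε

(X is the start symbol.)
A non-terminal is nullable if it can derive ε (the empty string): either it has an ε-production, or it has a production whose right-hand side consists entirely of nullable non-terminals.

ε-productions: D → ε
So D is immediately nullable.
No further non-terminal can be added: every production for the remaining non-terminals contains a terminal or a non-nullable non-terminal.
Nullable = { 'D' }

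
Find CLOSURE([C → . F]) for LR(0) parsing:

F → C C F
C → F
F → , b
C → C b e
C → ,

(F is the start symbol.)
To compute CLOSURE, for each item [A → α.Bβ] where B is a non-terminal, add [B → .γ] for all productions B → γ; repeat for the newly added items until nothing changes.

Start with: [C → . F]
  [C → . F] has the dot before F: add [F → . C C F], [F → . , b]
  [F → . C C F] has the dot before C: add [C → . C b e], [C → . ,]
No further items can be added.

CLOSURE = { [C → . ,], [C → . C b e], [C → . F], [F → . , b], [F → . C C F] }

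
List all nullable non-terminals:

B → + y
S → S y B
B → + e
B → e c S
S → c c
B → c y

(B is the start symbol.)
None

There are no ε-productions, so no non-terminal can derive ε.
No non-terminals are nullable.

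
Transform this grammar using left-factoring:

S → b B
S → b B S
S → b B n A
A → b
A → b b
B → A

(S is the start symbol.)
Left-factoring transforms A → αβ₁ | αβ₂ into A → αA' and A' → β₁ | β₂
(α is the longest common prefix among the alternatives). Repeat until
no nonterminal has two alternatives with a common prefix.

Round 1: S has alternatives sharing prefix 'b B'. Introduce S': S → b B S'
  Add: S' → ε
  Add: S' → S
  Add: S' → n A

Round 2: A has alternatives sharing prefix 'b'. Introduce A': A → b A'
  Add: A' → ε
  Add: A' → b

No remaining common prefixes — done.

Resulting grammar:
S → b B S'
S' → ε
S' → S
S' → n A
A → b A'
A' → ε
A' → b
B → A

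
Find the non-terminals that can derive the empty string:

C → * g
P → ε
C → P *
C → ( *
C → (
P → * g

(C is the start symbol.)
{ 'P' }

A non-terminal is nullable if it can derive ε (the empty string): either it has an ε-production, or it has a production whose right-hand side consists entirely of nullable non-terminals.

ε-productions: P → ε
So P is immediately nullable.
No further non-terminal can be added: every production for the remaining non-terminals contains a terminal or a non-nullable non-terminal.
Nullable = { 'P' }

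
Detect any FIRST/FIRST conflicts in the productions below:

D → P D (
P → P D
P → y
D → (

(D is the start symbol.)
A FIRST/FIRST conflict occurs when two productions N → α and N → β for the same non-terminal have FIRST(α) ∩ FIRST(β) ≠ ∅ (with ε ∈ FIRST of a nullable right-hand side, so two nullable alternatives also conflict).

FIRST sets of the non-terminals at (or reachable through a nullable prefix from) the front of some alternative:
  FIRST(P) = { 'y' }

Productions for D:
  D → P D (: FIRST = { 'y' }
  D → (: FIRST = { '(' }
Productions for P:
  P → P D: FIRST = { 'y' }
  P → y: FIRST = { 'y' }

Conflict for P: P → P D and P → y
  Overlap: { 'y' }

Answer: Yes. P → P D / P → y on { 'y' }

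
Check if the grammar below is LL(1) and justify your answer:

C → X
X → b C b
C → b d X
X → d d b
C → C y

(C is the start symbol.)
No. Predict set conflict for C: { 'b' }

A grammar is LL(1) if for each non-terminal N with multiple productions, the predict sets of those productions are pairwise disjoint, where PREDICT(N → α) = (FIRST(α) \ {ε}) ∪ (FOLLOW(N) if α ⇒* ε).

Relevant sets:
  FIRST(X) = { 'b', 'd' }
  FIRST(C) = { 'b', 'd' }

For C:
  PREDICT(C → X) = { 'b', 'd' }
  PREDICT(C → b d X) = { 'b' }
  PREDICT(C → C y) = { 'b', 'd' }
For X:
  PREDICT(X → b C b) = { 'b' }
  PREDICT(X → d d b) = { 'd' }

Conflict found: Predict set conflict for C: { 'b' }
The grammar is NOT LL(1).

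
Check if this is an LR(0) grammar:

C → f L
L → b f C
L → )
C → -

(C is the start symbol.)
Yes, the grammar is LR(0)

Augment with C' → C and build the canonical LR(0) collection (I0 = CLOSURE({[C' → . C]}), then GOTO on every symbol after a dot until no new states appear). It has 9 states:
  I0: { [C → . -], [C → . f L], [C' → . C] }  — shift
  I1: { [C → - .] }  — reduce
  I2: { [C' → C .] }  — accept
  I3: { [C → f . L], [L → . )], [L → . b f C] }  — shift
  I4: { [L → ) .] }  — reduce
  I5: { [C → f L .] }  — reduce
  I6: { [L → b . f C] }  — shift
  I7: { [C → . -], [C → . f L], [L → b f . C] }  — shift
  I8: { [L → b f C .] }  — reduce

Every state is either a pure shift/goto state or contains exactly one complete item and nothing to shift — no conflicts. The grammar is LR(0).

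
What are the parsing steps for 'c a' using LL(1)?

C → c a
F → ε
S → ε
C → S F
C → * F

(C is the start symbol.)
LL(1) parsing maintains a stack (initially the start symbol over $) and the input. At each step: if the stack top is a terminal, match it against the current input token; if it is a non-terminal N, replace it with the RHS of M[N, lookahead] (the unique production whose predict set contains the lookahead).

Stack is shown with the top on the left.

Stack  Input  Action
--------------------
C $    c a $  output C → c a
c a $  c a $  match 'c'
a $    a $    match 'a'
$      $      accept

The string is accepted.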